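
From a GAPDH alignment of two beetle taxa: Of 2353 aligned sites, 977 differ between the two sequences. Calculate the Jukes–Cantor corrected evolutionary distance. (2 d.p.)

p = 977/2353 ≈ 0.415215.
d = −(3/4) ln(1 − 4p/3) = −0.75 ln(1 − 0.55362) = −0.75 ln(0.44638)
  = −0.75 × (-0.806585) = 0.604939 substitutions/site.

0.60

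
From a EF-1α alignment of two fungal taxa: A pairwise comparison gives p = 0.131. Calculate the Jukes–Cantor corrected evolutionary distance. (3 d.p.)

0.144

d = −(3/4) ln(1 − 4p/3) = −0.75 ln(1 − 0.174667) = −0.75 ln(0.825333)
  = −0.75 × (-0.191968) = 0.143976 substitutions/site.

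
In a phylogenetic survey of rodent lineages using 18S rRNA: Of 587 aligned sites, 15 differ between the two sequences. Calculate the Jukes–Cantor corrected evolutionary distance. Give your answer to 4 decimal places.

0.0260

p = 15/587 ≈ 0.025554.
d = −(3/4) ln(1 − 4p/3) = −0.75 ln(1 − 0.034072) = −0.75 ln(0.965928)
  = −0.75 × (-0.034666) = 0.026000 substitutions/site.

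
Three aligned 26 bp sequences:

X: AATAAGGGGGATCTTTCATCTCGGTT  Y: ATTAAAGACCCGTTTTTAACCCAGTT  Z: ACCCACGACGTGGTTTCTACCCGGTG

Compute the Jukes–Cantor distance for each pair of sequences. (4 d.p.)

X–Y: 12/26 sites differ → p ≈ 0.461538, d = −0.75 ln(1 − 0.615384) = 0.716632 ≈ 0.7166.
X–Z: 13/26 sites differ → p = 0.5, d = −0.75 ln(1 − 0.666667) = 0.823960 ≈ 0.8240.
Y–Z: 11/26 sites differ → p ≈ 0.423077, d = −0.75 ln(1 − 0.564103) = 0.622762 ≈ 0.6228.

d(X,Y) = 0.7166, d(X,Z) = 0.8240, d(Y,Z) = 0.6228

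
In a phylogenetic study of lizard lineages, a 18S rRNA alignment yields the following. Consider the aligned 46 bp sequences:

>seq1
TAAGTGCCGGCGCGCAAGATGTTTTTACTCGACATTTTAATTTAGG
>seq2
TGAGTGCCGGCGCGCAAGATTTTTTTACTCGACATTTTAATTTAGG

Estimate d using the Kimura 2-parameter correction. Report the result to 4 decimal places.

0.0448

Of 46 sites, 1 differences are transitions and 1 are transversions, so P = 1/46 ≈ 0.021739 and Q = 1/46 ≈ 0.021739.
Under the Kimura two-parameter model, d = −½ ln(1 − 2P − Q) − ¼ ln(1 − 2Q).
1 − 2P − Q = 0.934783, giving −½ ln(0.934783) = 0.033720.
1 − 2Q = 0.956522, giving −¼ ln(0.956522) = 0.011113.
d = 0.033720 + 0.011113 = 0.044833.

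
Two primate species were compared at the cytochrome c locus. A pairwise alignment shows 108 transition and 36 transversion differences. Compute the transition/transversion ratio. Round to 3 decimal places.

R = 108/36 = 3.000.

3.000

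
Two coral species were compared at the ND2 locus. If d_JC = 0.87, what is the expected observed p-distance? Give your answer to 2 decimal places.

0.51

p = (3/4)(1 − e^(−4d/3)) = 0.75 × (1 − e^(-1.16)) = 0.75 × (1 − 0.313486) = 0.514886.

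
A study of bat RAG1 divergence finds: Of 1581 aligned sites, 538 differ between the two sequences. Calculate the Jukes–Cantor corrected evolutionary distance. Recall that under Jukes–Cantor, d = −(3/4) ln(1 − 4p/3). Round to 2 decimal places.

p = 538/1581 ≈ 0.340291.
d = −(3/4) ln(1 − 4p/3) = −0.75 ln(1 − 0.453721) = −0.75 ln(0.546279)
  = −0.75 × (-0.604625) = 0.453469 substitutions/site.

0.45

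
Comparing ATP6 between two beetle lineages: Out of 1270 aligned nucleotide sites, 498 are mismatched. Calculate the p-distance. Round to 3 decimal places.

p = 498/1270 = 0.392125… ≈ 0.392 (to 3 d.p.).

0.392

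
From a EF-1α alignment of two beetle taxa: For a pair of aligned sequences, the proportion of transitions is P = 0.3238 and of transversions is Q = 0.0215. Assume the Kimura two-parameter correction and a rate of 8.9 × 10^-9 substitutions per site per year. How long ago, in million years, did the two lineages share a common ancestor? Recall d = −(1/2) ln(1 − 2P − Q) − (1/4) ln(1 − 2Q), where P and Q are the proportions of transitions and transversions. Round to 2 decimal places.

31.68

Under the Kimura two-parameter model, d = −½ ln(1 − 2P − Q) − ¼ ln(1 − 2Q).
1 − 2P − Q = 0.3309, giving −½ ln(0.3309) = 0.552970.
1 − 2Q = 0.957, giving −¼ ln(0.957) = 0.010988.
d = 0.552970 + 0.010988 = 0.563958.
Under a molecular clock d = 2μt, so t = d/(2μ) = 0.563958 / (2 × 8.9 × 10^-9) = 31.68 million years.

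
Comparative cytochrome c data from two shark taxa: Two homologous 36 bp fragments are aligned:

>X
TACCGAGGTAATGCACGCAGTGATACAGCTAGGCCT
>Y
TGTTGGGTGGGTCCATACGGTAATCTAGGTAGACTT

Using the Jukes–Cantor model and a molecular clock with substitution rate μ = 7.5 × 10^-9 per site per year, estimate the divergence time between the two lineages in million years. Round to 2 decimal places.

54.93

The sequences differ at 18 of 36 sites, so p = 18/36 = 0.5.
d = −(3/4) ln(1 − 4p/3) = −0.75 ln(1 − 0.666667) = −0.75 ln(0.333333)
  = −0.75 × (-1.098613) = 0.823960 substitutions/site.
Under a molecular clock d = 2μt, so t = d/(2μ) = 0.823960 / (2 × 7.5 × 10^-9) = 54.93 million years.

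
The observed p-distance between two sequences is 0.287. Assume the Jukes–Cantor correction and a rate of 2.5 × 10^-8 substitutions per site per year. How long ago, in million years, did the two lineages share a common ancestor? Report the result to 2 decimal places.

d = −(3/4) ln(1 − 4p/3) = −0.75 ln(1 − 0.382667) = −0.75 ln(0.617333)
  = −0.75 × (-0.482347) = 0.361760 substitutions/site.
Under a molecular clock d = 2μt, so t = d/(2μ) = 0.361760 / (2 × 2.5 × 10^-8) = 7.24 million years.

7.24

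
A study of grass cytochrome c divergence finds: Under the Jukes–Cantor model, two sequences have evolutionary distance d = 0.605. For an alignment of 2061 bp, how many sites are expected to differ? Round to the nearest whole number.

Invert JC69: p = (3/4)(1 − e^(−4d/3)) = 0.75 × (1 − e^(-0.806667)) = 0.75 × (1 − 0.446343) = 0.415243.
Expected differing sites = pL ≈ 0.415243 × 2061 = 855.815823 ≈ 856.

856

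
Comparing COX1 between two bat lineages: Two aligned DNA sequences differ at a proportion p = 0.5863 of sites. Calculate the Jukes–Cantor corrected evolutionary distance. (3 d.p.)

d = −(3/4) ln(1 − 4p/3) = −0.75 ln(1 − 0.781733) = −0.75 ln(0.218267)
  = −0.75 × (-1.522036) = 1.141527 substitutions/site.

1.142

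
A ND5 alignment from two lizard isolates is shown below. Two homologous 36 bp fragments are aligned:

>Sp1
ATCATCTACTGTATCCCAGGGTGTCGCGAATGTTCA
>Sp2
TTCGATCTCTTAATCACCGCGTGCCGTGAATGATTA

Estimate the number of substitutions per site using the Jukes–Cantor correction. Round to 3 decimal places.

0.608

The sequences differ at 15 of 36 sites, so p = 15/36 ≈ 0.416667.
d = −(3/4) ln(1 − 4p/3) = −0.75 ln(1 − 0.555556) = −0.75 ln(0.444444)
  = −0.75 × (-0.810931) = 0.608198 substitutions/site.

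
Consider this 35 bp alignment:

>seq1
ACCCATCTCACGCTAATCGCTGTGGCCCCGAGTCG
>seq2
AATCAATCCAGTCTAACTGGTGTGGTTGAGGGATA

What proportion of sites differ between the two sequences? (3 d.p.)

The sequences differ at 18 of 35 positions.
p = 18/35 = 0.514285… ≈ 0.514 (to 3 d.p.).

0.514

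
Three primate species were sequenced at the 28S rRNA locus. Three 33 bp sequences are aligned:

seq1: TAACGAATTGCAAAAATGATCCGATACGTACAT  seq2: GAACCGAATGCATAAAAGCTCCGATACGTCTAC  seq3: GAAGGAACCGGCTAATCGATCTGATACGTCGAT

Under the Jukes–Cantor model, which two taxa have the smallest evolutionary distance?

seq1 and seq2

seq1–seq2: 10/33 differ, p = 0.303, d = 0.388.
seq1–seq3: 12/33 differ, p = 0.364, d = 0.497.
seq2–seq3: 13/33 differ, p = 0.394, d = 0.559.
The smallest distance is between seq1 and seq2.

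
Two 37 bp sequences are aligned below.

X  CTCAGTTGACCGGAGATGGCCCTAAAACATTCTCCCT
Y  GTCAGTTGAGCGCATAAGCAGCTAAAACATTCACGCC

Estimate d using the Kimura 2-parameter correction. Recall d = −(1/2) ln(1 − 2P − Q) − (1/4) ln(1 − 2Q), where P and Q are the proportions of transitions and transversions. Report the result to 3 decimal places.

Of 37 sites, 1 differences are transitions and 10 are transversions, so P = 1/37 ≈ 0.027027 and Q = 10/37 ≈ 0.27027.
Under the Kimura two-parameter model, d = −½ ln(1 − 2P − Q) − ¼ ln(1 − 2Q).
1 − 2P − Q = 0.675676, giving −½ ln(0.675676) = 0.196021.
1 − 2Q = 0.45946, giving −¼ ln(0.45946) = 0.194426.
d = 0.196021 + 0.194426 = 0.390447.

0.390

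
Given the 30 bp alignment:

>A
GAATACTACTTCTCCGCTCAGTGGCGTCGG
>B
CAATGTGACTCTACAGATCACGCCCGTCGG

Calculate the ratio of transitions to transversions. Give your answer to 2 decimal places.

0.44

Transitions are A↔G and C↔T; transversions are all other mismatches.
Transitions: 4. Transversions: 9.
R = 4/9 = 0.444444… ≈ 0.44 (to 2 d.p.).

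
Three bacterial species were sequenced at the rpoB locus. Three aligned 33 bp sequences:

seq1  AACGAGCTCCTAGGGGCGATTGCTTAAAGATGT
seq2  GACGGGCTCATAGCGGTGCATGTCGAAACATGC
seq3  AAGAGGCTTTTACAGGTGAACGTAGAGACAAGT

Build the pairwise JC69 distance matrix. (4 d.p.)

seq1–seq2: 12/33 sites differ → p ≈ 0.363636, d = −0.75 ln(1 − 0.484848) = 0.497470 ≈ 0.4975.
seq1–seq3: 16/33 sites differ → p ≈ 0.484848, d = −0.75 ln(1 − 0.646464) = 0.779827 ≈ 0.7798.
seq2–seq3: 13/33 sites differ → p ≈ 0.393939, d = −0.75 ln(1 − 0.525252) = 0.558728 ≈ 0.5587.

d(seq1,seq2) = 0.4975, d(seq1,seq3) = 0.7798, d(seq2,seq3) = 0.5587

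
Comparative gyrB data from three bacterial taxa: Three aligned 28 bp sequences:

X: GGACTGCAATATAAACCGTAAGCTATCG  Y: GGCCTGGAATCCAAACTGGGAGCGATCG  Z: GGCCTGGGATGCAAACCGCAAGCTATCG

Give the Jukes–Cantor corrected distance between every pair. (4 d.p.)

d(X,Y) = 0.3597, d(X,Z) = 0.2524, d(Y,Z) = 0.2524

X–Y: 8/28 sites differ → p ≈ 0.285714, d = −0.75 ln(1 − 0.380952) = 0.359679 ≈ 0.3597.
X–Z: 6/28 sites differ → p ≈ 0.214286, d = −0.75 ln(1 − 0.285715) = 0.252355 ≈ 0.2524.
Y–Z: 6/28 sites differ → p ≈ 0.214286, d = −0.75 ln(1 − 0.285715) = 0.252355 ≈ 0.2524.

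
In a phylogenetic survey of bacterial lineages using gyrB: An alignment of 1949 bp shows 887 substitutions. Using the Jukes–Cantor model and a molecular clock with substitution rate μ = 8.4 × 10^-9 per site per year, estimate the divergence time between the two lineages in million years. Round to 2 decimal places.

41.67

p = 887/1949 ≈ 0.455105.
d = −(3/4) ln(1 − 4p/3) = −0.75 ln(1 − 0.606807) = −0.75 ln(0.393193)
  = −0.75 × (-0.933455) = 0.700091 substitutions/site.
Under a molecular clock d = 2μt, so t = d/(2μ) = 0.700091 / (2 × 8.4 × 10^-9) = 41.67 million years.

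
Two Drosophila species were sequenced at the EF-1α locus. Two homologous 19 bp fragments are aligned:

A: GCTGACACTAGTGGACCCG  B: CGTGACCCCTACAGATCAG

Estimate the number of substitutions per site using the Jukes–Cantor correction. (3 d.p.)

The sequences differ at 10 of 19 sites (1, 2, 7, 9, 10, 11, 12, 13, 16, 18), so p = 10/19 ≈ 0.526316.
d = −(3/4) ln(1 − 4p/3) = −0.75 ln(1 − 0.701755) = −0.75 ln(0.298245)
  = −0.75 × (-1.209840) = 0.907380 substitutions/site.

0.907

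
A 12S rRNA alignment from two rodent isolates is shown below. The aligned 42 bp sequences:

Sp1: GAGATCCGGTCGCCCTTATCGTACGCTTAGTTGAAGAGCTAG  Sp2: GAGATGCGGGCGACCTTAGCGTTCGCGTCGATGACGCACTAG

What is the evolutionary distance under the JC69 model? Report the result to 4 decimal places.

0.3222

The sequences differ at 11 of 42 sites, so p = 11/42 ≈ 0.261905.
d = −(3/4) ln(1 − 4p/3) = −0.75 ln(1 − 0.349207) = −0.75 ln(0.650793)
  = −0.75 × (-0.429564) = 0.322173 substitutions/site.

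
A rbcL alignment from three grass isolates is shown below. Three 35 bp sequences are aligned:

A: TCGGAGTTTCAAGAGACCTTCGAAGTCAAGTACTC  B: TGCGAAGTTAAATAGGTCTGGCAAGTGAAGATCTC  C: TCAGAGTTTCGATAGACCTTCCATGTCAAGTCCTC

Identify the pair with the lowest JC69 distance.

A–B: 14/35 differ, p = 0.400, d = 0.572.
A–C: 6/35 differ, p = 0.171, d = 0.195.
B–C: 14/35 differ, p = 0.400, d = 0.572.
The smallest distance is between A and C.

A and C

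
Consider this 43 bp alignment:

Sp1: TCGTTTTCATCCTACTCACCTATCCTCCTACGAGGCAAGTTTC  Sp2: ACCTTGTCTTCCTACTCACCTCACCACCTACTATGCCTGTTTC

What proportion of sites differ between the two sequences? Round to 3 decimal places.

The sequences differ at 11 of 43 positions.
p = 11/43 = 0.255813… ≈ 0.256 (to 3 d.p.).

0.256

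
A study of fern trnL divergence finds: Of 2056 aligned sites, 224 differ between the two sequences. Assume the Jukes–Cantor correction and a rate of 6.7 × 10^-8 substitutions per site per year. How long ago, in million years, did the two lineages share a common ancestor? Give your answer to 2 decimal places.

0.88

p = 224/2056 ≈ 0.108949.
d = −(3/4) ln(1 − 4p/3) = −0.75 ln(1 − 0.145265) = −0.75 ln(0.854735)
  = −0.75 × (-0.156964) = 0.117723 substitutions/site.
Under a molecular clock d = 2μt, so t = d/(2μ) = 0.117723 / (2 × 6.7 × 10^-8) = 0.88 million years.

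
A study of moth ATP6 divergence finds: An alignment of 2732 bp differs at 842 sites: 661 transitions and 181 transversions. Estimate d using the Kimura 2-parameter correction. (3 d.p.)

0.435

P = 661/2732 ≈ 0.241947 and Q = 181/2732 ≈ 0.066252.
Under the Kimura two-parameter model, d = −½ ln(1 − 2P − Q) − ¼ ln(1 − 2Q).
1 − 2P − Q = 0.449854, giving −½ ln(0.449854) = 0.399416.
1 − 2Q = 0.867496, giving −¼ ln(0.867496) = 0.035536.
d = 0.399416 + 0.035536 = 0.434952.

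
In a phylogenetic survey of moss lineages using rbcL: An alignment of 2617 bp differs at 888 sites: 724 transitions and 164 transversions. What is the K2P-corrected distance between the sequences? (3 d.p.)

P = 724/2617 ≈ 0.276653 and Q = 164/2617 ≈ 0.062667.
Under the Kimura two-parameter model, d = −½ ln(1 − 2P − Q) − ¼ ln(1 − 2Q).
1 − 2P − Q = 0.384027, giving −½ ln(0.384027) = 0.478521.
1 − 2Q = 0.874666, giving −¼ ln(0.874666) = 0.033478.
d = 0.478521 + 0.033478 = 0.511999.

0.512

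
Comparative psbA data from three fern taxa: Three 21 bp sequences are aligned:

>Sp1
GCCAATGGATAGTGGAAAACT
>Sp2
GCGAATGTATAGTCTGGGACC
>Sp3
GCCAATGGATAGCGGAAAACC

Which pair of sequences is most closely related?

Sp1–Sp2: 8/21 differ, p = 0.381, d = 0.532.
Sp1–Sp3: 2/21 differ, p = 0.095, d = 0.102.
Sp2–Sp3: 8/21 differ, p = 0.381, d = 0.532.
The smallest distance is between Sp1 and Sp3.

Sp1 and Sp3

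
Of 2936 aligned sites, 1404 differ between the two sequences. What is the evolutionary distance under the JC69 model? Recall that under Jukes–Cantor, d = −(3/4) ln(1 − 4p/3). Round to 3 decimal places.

p = 1404/2936 ≈ 0.478202.
d = −(3/4) ln(1 − 4p/3) = −0.75 ln(1 − 0.637603) = −0.75 ln(0.362397)
  = −0.75 × (-1.015015) = 0.761261 substitutions/site.

0.761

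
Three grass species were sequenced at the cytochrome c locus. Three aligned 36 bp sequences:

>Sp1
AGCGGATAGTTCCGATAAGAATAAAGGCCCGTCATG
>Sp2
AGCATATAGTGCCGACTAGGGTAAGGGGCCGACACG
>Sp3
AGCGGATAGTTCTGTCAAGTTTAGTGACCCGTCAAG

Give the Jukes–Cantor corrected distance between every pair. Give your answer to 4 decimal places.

Sp1–Sp2: 11/36 sites differ → p ≈ 0.305556, d = −0.75 ln(1 − 0.407408) = 0.392437 ≈ 0.3924.
Sp1–Sp3: 9/36 sites differ → p = 0.25, d = −0.75 ln(1 − 0.333333) = 0.304098 ≈ 0.3041.
Sp2–Sp3: 14/36 sites differ → p ≈ 0.388889, d = −0.75 ln(1 − 0.518519) = 0.548166 ≈ 0.5482.

d(Sp1,Sp2) = 0.3924, d(Sp1,Sp3) = 0.3041, d(Sp2,Sp3) = 0.5482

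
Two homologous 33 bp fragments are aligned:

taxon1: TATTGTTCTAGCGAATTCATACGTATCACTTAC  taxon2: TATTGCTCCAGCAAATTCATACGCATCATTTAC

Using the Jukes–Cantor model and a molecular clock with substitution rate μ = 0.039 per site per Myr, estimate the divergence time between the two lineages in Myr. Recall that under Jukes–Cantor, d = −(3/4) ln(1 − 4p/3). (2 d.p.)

The sequences differ at 5 of 33 sites (6, 9, 13, 24, 29), so p = 5/33 ≈ 0.151515.
d = −(3/4) ln(1 − 4p/3) = −0.75 ln(1 − 0.20202) = −0.75 ln(0.79798)
  = −0.75 × (-0.225672) = 0.169254 substitutions/site.
Under a molecular clock d = 2μt, so t = d/(2μ) = 0.169254 / (2 × 0.039) = 2.17 Myr.

2.17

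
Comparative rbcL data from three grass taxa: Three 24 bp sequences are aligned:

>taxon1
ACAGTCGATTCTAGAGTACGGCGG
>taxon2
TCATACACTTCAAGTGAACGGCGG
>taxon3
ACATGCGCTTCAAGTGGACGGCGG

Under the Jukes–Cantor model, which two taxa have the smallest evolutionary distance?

taxon1–taxon2: 8/24 differ, p = 0.333, d = 0.441.
taxon1–taxon3: 6/24 differ, p = 0.250, d = 0.304.
taxon2–taxon3: 4/24 differ, p = 0.167, d = 0.188.
The smallest distance is between taxon2 and taxon3.

taxon2 and taxon3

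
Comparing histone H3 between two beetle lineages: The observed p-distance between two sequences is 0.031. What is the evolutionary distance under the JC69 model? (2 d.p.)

0.03

d = −(3/4) ln(1 − 4p/3) = −0.75 ln(1 − 0.041333) = −0.75 ln(0.958667)
  = −0.75 × (-0.042212) = 0.031659 substitutions/site.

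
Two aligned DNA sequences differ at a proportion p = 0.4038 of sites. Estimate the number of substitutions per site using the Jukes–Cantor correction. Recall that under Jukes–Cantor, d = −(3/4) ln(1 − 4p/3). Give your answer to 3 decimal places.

0.580

d = −(3/4) ln(1 − 4p/3) = −0.75 ln(1 − 0.5384) = −0.75 ln(0.4616)
  = −0.75 × (-0.773057) = 0.579793 substitutions/site.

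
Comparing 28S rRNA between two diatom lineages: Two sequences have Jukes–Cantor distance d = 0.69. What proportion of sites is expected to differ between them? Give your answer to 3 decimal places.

0.451

p = (3/4)(1 − e^(−4d/3)) = 0.75 × (1 − e^(-0.92)) = 0.75 × (1 − 0.398519) = 0.451111.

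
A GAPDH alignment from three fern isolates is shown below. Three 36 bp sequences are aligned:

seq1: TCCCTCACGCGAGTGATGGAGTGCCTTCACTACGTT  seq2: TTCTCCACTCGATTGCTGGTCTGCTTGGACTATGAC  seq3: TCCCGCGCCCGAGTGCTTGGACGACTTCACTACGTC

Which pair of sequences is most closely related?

seq1–seq2: 14/36 differ, p = 0.389, d = 0.548.
seq1–seq3: 10/36 differ, p = 0.278, d = 0.347.
seq2–seq3: 16/36 differ, p = 0.444, d = 0.673.
The smallest distance is between seq1 and seq3.

seq1 and seq3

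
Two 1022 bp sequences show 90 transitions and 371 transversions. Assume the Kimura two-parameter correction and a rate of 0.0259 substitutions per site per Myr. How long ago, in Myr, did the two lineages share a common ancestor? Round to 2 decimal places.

13.73

P = 90/1022 ≈ 0.088063 and Q = 371/1022 ≈ 0.363014.
Under the Kimura two-parameter model, d = −½ ln(1 − 2P − Q) − ¼ ln(1 − 2Q).
1 − 2P − Q = 0.46086, giving −½ ln(0.46086) = 0.387330.
1 − 2Q = 0.273972, giving −¼ ln(0.273972) = 0.323682.
d = 0.387330 + 0.323682 = 0.711012.
Under a molecular clock d = 2μt, so t = d/(2μ) = 0.711012 / (2 × 0.0259) = 13.73 Myr.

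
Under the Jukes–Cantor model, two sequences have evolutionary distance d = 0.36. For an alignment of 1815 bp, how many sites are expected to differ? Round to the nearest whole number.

Invert JC69: p = (3/4)(1 − e^(−4d/3)) = 0.75 × (1 − e^(-0.48)) = 0.75 × (1 − 0.618783) = 0.285913.
Expected differing sites = pL ≈ 0.285913 × 1815 = 518.932095 ≈ 519.

519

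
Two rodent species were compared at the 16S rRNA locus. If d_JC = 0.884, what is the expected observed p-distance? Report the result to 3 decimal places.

p = (3/4)(1 − e^(−4d/3)) = 0.75 × (1 − e^(-1.178667)) = 0.75 × (1 − 0.307689) = 0.519233.

0.519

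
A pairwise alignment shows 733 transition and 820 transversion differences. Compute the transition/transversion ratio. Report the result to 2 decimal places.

R = 733/820 = 0.893902… ≈ 0.89 (to 2 d.p.).

0.89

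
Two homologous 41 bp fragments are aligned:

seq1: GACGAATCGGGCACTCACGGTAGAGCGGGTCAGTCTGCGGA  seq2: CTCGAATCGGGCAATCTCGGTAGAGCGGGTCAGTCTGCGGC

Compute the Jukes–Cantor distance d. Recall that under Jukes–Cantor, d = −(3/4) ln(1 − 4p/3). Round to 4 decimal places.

The sequences differ at 5 of 41 sites (1, 2, 14, 17, 41), so p = 5/41 ≈ 0.121951.
d = −(3/4) ln(1 − 4p/3) = −0.75 ln(1 − 0.162601) = −0.75 ln(0.837399)
  = −0.75 × (-0.177455) = 0.133091 substitutions/site.

0.1331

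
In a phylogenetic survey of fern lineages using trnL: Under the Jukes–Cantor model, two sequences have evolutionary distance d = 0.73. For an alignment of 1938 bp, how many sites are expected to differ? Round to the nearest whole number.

904

Invert JC69: p = (3/4)(1 − e^(−4d/3)) = 0.75 × (1 − e^(-0.973333)) = 0.75 × (1 − 0.377822) = 0.466634.
Expected differing sites = pL ≈ 0.466634 × 1938 = 904.336692 ≈ 904.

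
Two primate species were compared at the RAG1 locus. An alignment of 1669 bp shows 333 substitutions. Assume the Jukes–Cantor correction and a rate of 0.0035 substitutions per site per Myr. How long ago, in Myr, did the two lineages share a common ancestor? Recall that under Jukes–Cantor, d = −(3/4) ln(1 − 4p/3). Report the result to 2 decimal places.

33.14

p = 333/1669 ≈ 0.199521.
d = −(3/4) ln(1 − 4p/3) = −0.75 ln(1 − 0.266028) = −0.75 ln(0.733972)
  = −0.75 × (-0.309284) = 0.231963 substitutions/site.
Under a molecular clock d = 2μt, so t = d/(2μ) = 0.231963 / (2 × 0.0035) = 33.14 Myr.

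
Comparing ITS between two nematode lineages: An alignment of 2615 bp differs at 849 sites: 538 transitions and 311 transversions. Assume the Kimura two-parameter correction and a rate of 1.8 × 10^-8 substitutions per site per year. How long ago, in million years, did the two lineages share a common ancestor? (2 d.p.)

P = 538/2615 ≈ 0.205736 and Q = 311/2615 ≈ 0.118929.
Under the Kimura two-parameter model, d = −½ ln(1 − 2P − Q) − ¼ ln(1 − 2Q).
1 − 2P − Q = 0.469599, giving −½ ln(0.469599) = 0.377938.
1 − 2Q = 0.762142, giving −¼ ln(0.762142) = 0.067906.
d = 0.377938 + 0.067906 = 0.445844.
Under a molecular clock d = 2μt, so t = d/(2μ) = 0.445844 / (2 × 1.8 × 10^-8) = 12.38 million years.

12.38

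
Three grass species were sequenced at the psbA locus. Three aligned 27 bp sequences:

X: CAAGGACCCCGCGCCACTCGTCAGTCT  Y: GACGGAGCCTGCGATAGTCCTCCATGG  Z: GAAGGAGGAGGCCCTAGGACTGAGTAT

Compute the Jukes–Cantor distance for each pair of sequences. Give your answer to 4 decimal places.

X–Y: 12/27 sites differ → p ≈ 0.444444, d = −0.75 ln(1 − 0.592592) = 0.673455 ≈ 0.6735.
X–Z: 13/27 sites differ → p ≈ 0.481481, d = −0.75 ln(1 − 0.641975) = 0.770364 ≈ 0.7704.
Y–Z: 13/27 sites differ → p ≈ 0.481481, d = −0.75 ln(1 − 0.641975) = 0.770364 ≈ 0.7704.

d(X,Y) = 0.6735, d(X,Z) = 0.7704, d(Y,Z) = 0.7704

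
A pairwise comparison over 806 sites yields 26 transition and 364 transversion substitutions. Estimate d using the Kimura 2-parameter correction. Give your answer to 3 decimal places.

0.947

P = 26/806 ≈ 0.032258 and Q = 364/806 ≈ 0.451613.
Under the Kimura two-parameter model, d = −½ ln(1 − 2P − Q) − ¼ ln(1 − 2Q).
1 − 2P − Q = 0.483871, giving −½ ln(0.483871) = 0.362968.
1 − 2Q = 0.096774, giving −¼ ln(0.096774) = 0.583844.
d = 0.362968 + 0.583844 = 0.946812.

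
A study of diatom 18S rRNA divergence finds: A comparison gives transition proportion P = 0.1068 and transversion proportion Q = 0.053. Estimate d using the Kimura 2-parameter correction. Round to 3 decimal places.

Under the Kimura two-parameter model, d = −½ ln(1 − 2P − Q) − ¼ ln(1 − 2Q).
1 − 2P − Q = 0.7334, giving −½ ln(0.7334) = 0.155032.
1 − 2Q = 0.894, giving −¼ ln(0.894) = 0.028012.
d = 0.155032 + 0.028012 = 0.183044.

0.183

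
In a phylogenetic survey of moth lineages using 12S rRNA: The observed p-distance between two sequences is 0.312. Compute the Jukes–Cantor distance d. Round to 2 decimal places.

0.40

d = −(3/4) ln(1 − 4p/3) = −0.75 ln(1 − 0.416) = −0.75 ln(0.584)
  = −0.75 × (-0.537854) = 0.403391 substitutions/site.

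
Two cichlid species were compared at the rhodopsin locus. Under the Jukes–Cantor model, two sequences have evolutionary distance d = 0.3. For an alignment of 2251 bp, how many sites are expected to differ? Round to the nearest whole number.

Invert JC69: p = (3/4)(1 − e^(−4d/3)) = 0.75 × (1 − e^(-0.4)) = 0.75 × (1 − 0.670320) = 0.247260.
Expected differing sites = pL ≈ 0.247260 × 2251 = 556.58226 ≈ 557.

557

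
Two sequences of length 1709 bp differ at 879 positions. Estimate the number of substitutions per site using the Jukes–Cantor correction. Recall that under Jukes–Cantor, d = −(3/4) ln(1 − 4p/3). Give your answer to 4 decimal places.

p = 879/1709 ≈ 0.514336.
d = −(3/4) ln(1 − 4p/3) = −0.75 ln(1 − 0.685781) = −0.75 ln(0.314219)
  = −0.75 × (-1.157665) = 0.868249 substitutions/site.

0.8682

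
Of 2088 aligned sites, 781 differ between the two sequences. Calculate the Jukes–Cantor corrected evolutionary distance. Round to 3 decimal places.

0.518

p = 781/2088 ≈ 0.374042.
d = −(3/4) ln(1 − 4p/3) = −0.75 ln(1 − 0.498723) = −0.75 ln(0.501277)
  = −0.75 × (-0.690596) = 0.517947 substitutions/site.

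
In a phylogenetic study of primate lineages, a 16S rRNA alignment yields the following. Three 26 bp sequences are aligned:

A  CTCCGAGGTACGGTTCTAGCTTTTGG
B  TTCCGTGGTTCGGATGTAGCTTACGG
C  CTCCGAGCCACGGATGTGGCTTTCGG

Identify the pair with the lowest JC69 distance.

A and C

A–B: 7/26 differ, p = 0.269, d = 0.334.
A–C: 6/26 differ, p = 0.231, d = 0.276.
B–C: 7/26 differ, p = 0.269, d = 0.334.
The smallest distance is between A and C.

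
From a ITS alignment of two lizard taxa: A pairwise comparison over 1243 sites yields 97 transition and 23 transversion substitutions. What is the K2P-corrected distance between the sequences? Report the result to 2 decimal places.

P = 97/1243 ≈ 0.078037 and Q = 23/1243 ≈ 0.018504.
Under the Kimura two-parameter model, d = −½ ln(1 − 2P − Q) − ¼ ln(1 − 2Q).
1 − 2P − Q = 0.825422, giving −½ ln(0.825422) = 0.095930.
1 − 2Q = 0.962992, giving −¼ ln(0.962992) = 0.009428.
d = 0.095930 + 0.009428 = 0.105358.

0.11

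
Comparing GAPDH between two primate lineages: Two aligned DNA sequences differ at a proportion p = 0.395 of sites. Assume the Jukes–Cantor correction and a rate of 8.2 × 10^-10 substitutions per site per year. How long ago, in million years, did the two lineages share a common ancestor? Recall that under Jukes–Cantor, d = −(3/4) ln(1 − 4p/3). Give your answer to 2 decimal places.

d = −(3/4) ln(1 − 4p/3) = −0.75 ln(1 − 0.526667) = −0.75 ln(0.473333)
  = −0.75 × (-0.747956) = 0.560967 substitutions/site.
Under a molecular clock d = 2μt, so t = d/(2μ) = 0.560967 / (2 × 8.2 × 10^-10) = 342.05 million years.

342.05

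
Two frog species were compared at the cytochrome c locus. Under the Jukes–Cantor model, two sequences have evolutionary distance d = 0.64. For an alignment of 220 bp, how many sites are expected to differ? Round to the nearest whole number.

Invert JC69: p = (3/4)(1 − e^(−4d/3)) = 0.75 × (1 − e^(-0.853333)) = 0.75 × (1 − 0.425993) = 0.430505.
Expected differing sites = pL ≈ 0.430505 × 220 = 94.7111 ≈ 95.

95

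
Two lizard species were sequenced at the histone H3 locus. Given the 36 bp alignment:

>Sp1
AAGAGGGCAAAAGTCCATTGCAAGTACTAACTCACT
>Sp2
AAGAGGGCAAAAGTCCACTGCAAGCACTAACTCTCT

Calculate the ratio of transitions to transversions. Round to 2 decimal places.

Transitions are A↔G and C↔T; transversions are all other mismatches.
Transitions: 2. Transversions: 1.
R = 2/1 = 2.00.

2.00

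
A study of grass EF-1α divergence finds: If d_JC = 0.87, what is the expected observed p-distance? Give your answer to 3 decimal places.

0.515

p = (3/4)(1 − e^(−4d/3)) = 0.75 × (1 − e^(-1.16)) = 0.75 × (1 − 0.313486) = 0.514886.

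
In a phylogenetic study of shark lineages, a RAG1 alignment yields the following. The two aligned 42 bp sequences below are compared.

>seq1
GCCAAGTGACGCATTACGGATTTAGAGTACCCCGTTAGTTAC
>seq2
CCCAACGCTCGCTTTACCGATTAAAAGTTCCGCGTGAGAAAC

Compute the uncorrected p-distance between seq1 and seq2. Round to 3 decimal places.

0.333

The sequences differ at 14 of 42 positions.
p = 14/42 = 0.333333… ≈ 0.333 (to 3 d.p.).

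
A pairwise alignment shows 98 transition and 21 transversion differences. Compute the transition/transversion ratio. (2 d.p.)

4.67

R = 98/21 = 4.666666… ≈ 4.67 (to 2 d.p.).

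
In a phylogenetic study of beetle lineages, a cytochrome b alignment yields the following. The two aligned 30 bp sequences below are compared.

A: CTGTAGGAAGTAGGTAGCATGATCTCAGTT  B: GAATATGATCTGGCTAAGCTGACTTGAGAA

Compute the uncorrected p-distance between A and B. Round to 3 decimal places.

0.533

The sequences differ at 16 of 30 positions.
p = 16/30 = 0.533333… ≈ 0.533 (to 3 d.p.).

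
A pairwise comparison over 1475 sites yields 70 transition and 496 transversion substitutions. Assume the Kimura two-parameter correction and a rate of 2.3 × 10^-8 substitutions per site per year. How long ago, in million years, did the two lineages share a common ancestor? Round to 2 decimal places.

12.20

P = 70/1475 ≈ 0.047458 and Q = 496/1475 ≈ 0.336271.
Under the Kimura two-parameter model, d = −½ ln(1 − 2P − Q) − ¼ ln(1 − 2Q).
1 − 2P − Q = 0.568813, giving −½ ln(0.568813) = 0.282102.
1 − 2Q = 0.327458, giving −¼ ln(0.327458) = 0.279099.
d = 0.282102 + 0.279099 = 0.561201.
Under a molecular clock d = 2μt, so t = d/(2μ) = 0.561201 / (2 × 2.3 × 10^-8) = 12.20 million years.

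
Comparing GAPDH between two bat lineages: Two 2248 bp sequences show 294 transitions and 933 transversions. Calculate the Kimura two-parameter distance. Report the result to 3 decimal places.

1.008

P = 294/2248 ≈ 0.130783 and Q = 933/2248 ≈ 0.415036.
Under the Kimura two-parameter model, d = −½ ln(1 − 2P − Q) − ¼ ln(1 − 2Q).
1 − 2P − Q = 0.323398, giving −½ ln(0.323398) = 0.564436.
1 − 2Q = 0.169928, giving −¼ ln(0.169928) = 0.443095.
d = 0.564436 + 0.443095 = 1.007531.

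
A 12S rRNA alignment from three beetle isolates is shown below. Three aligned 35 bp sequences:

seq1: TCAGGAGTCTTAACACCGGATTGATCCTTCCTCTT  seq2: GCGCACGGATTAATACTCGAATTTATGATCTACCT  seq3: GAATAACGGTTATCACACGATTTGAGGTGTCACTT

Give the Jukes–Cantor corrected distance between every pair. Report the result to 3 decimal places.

d(seq1,seq2) = 1.076, d(seq1,seq3) = 0.868, d(seq2,seq3) = 0.782

seq1–seq2: 20/35 sites differ → p ≈ 0.571429, d = −0.75 ln(1 − 0.761905) = 1.076314 ≈ 1.076.
seq1–seq3: 18/35 sites differ → p ≈ 0.514286, d = −0.75 ln(1 − 0.685715) = 0.868091 ≈ 0.868.
seq2–seq3: 17/35 sites differ → p ≈ 0.485714, d = −0.75 ln(1 − 0.647619) = 0.782282 ≈ 0.782.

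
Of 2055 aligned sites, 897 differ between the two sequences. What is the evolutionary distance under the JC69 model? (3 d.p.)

p = 897/2055 ≈ 0.436496.
d = −(3/4) ln(1 − 4p/3) = −0.75 ln(1 − 0.581995) = −0.75 ln(0.418005)
  = −0.75 × (-0.872262) = 0.654197 substitutions/site.

0.654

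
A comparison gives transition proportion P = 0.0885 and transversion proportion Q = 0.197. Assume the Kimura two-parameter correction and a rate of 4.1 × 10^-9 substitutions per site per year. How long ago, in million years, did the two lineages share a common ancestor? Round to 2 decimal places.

Under the Kimura two-parameter model, d = −½ ln(1 − 2P − Q) − ¼ ln(1 − 2Q).
1 − 2P − Q = 0.626, giving −½ ln(0.626) = 0.234202.
1 − 2Q = 0.606, giving −¼ ln(0.606) = 0.125219.
d = 0.234202 + 0.125219 = 0.359421.
Under a molecular clock d = 2μt, so t = d/(2μ) = 0.359421 / (2 × 4.1 × 10^-9) = 43.83 million years.

43.83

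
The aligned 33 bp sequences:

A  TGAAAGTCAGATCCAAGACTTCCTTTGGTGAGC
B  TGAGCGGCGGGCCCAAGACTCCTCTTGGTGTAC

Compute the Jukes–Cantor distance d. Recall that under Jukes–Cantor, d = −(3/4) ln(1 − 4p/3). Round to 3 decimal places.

The sequences differ at 11 of 33 sites, so p = 11/33 ≈ 0.333333.
d = −(3/4) ln(1 − 4p/3) = −0.75 ln(1 − 0.444444) = −0.75 ln(0.555556)
  = −0.75 × (-0.587786) = 0.440840 substitutions/site.

0.441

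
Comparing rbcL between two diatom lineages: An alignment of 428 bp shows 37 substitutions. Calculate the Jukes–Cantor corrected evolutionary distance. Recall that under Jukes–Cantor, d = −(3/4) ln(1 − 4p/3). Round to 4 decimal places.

p = 37/428 ≈ 0.086449.
d = −(3/4) ln(1 − 4p/3) = −0.75 ln(1 − 0.115265) = −0.75 ln(0.884735)
  = −0.75 × (-0.122467) = 0.091850 substitutions/site.

0.0919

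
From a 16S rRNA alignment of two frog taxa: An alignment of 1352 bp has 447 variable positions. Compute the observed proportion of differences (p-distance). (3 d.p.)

0.331

p = 447/1352 = 0.330621… ≈ 0.331 (to 3 d.p.).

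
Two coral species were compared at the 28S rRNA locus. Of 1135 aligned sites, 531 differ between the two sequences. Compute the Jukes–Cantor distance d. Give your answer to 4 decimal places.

p = 531/1135 ≈ 0.467841.
d = −(3/4) ln(1 − 4p/3) = −0.75 ln(1 − 0.623788) = −0.75 ln(0.376212)
  = −0.75 × (-0.977602) = 0.733202 substitutions/site.

0.7332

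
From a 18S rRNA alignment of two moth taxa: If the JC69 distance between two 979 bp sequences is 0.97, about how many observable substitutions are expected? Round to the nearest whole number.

533

Invert JC69: p = (3/4)(1 − e^(−4d/3)) = 0.75 × (1 − e^(-1.293333)) = 0.75 × (1 − 0.274355) = 0.544234.
Expected differing sites = pL ≈ 0.544234 × 979 = 532.805086 ≈ 533.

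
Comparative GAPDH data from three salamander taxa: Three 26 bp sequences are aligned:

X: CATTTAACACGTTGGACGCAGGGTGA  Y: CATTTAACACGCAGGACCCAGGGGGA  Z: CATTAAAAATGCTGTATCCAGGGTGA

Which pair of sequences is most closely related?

X and Y

X–Y: 4/26 differ, p = 0.154, d = 0.172.
X–Z: 7/26 differ, p = 0.269, d = 0.334.
Y–Z: 7/26 differ, p = 0.269, d = 0.334.
The smallest distance is between X and Y.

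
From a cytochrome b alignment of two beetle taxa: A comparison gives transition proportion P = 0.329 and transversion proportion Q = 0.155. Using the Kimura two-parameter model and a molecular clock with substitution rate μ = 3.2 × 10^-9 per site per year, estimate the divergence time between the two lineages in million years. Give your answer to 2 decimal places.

145.48

Under the Kimura two-parameter model, d = −½ ln(1 − 2P − Q) − ¼ ln(1 − 2Q).
1 − 2P − Q = 0.187, giving −½ ln(0.187) = 0.838323.
1 − 2Q = 0.69, giving −¼ ln(0.69) = 0.092766.
d = 0.838323 + 0.092766 = 0.931089.
Under a molecular clock d = 2μt, so t = d/(2μ) = 0.931089 / (2 × 3.2 × 10^-9) = 145.48 million years.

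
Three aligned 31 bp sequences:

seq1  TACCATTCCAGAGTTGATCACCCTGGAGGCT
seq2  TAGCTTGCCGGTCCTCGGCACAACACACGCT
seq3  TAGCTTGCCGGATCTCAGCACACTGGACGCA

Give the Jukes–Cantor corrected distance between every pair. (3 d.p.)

d(seq1,seq2) = 0.874, d(seq1,seq3) = 0.481, d(seq2,seq3) = 0.316

seq1–seq2: 16/31 sites differ → p ≈ 0.516129, d = −0.75 ln(1 − 0.688172) = 0.873978 ≈ 0.874.
seq1–seq3: 11/31 sites differ → p ≈ 0.354839, d = −0.75 ln(1 − 0.473119) = 0.480585 ≈ 0.481.
seq2–seq3: 8/31 sites differ → p ≈ 0.258065, d = −0.75 ln(1 − 0.344087) = 0.316295 ≈ 0.316.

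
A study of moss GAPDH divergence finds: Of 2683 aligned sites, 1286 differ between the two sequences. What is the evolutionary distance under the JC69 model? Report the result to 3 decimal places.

0.764

p = 1286/2683 ≈ 0.479314.
d = −(3/4) ln(1 − 4p/3) = −0.75 ln(1 − 0.639085) = −0.75 ln(0.360915)
  = −0.75 × (-1.019113) = 0.764335 substitutions/site.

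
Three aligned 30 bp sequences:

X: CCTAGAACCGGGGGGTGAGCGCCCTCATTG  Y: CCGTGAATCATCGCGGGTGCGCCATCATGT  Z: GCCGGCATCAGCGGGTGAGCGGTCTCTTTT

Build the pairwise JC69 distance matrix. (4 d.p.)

d(X,Y) = 0.5716, d(X,Z) = 0.5034, d(Y,Z) = 0.6467

X–Y: 12/30 sites differ → p = 0.4, d = −0.75 ln(1 − 0.533333) = 0.571605 ≈ 0.5716.
X–Z: 11/30 sites differ → p ≈ 0.366667, d = −0.75 ln(1 − 0.488889) = 0.503376 ≈ 0.5034.
Y–Z: 13/30 sites differ → p ≈ 0.433333, d = −0.75 ln(1 − 0.577777) = 0.646666 ≈ 0.6467.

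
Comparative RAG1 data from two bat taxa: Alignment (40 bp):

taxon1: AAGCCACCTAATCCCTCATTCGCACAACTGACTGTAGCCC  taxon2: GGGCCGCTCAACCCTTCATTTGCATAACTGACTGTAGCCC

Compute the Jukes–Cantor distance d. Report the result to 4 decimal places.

0.2675

The sequences differ at 9 of 40 sites (1, 2, 6, 8, 9, 12, 15, 21, 25), so p = 9/40 = 0.225.
d = −(3/4) ln(1 − 4p/3) = −0.75 ln(1 − 0.3) = −0.75 ln(0.7)
  = −0.75 × (-0.356675) = 0.267506 substitutions/site.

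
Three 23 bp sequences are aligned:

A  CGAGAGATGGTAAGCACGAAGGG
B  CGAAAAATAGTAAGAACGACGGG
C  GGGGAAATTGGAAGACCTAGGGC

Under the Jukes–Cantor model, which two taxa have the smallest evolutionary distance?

A and B

A–B: 5/23 differ, p = 0.217, d = 0.257.
A–C: 10/23 differ, p = 0.435, d = 0.650.
B–C: 9/23 differ, p = 0.391, d = 0.553.
The smallest distance is between A and B.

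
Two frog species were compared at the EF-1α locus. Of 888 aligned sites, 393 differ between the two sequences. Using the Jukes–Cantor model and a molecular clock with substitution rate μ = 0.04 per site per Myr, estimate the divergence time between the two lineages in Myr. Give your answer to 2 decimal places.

8.36

p = 393/888 ≈ 0.442568.
d = −(3/4) ln(1 − 4p/3) = −0.75 ln(1 − 0.590091) = −0.75 ln(0.409909)
  = −0.75 × (-0.891820) = 0.668865 substitutions/site.
Under a molecular clock d = 2μt, so t = d/(2μ) = 0.668865 / (2 × 0.04) = 8.36 Myr.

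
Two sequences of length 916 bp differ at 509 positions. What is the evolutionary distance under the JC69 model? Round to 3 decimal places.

p = 509/916 ≈ 0.555677.
d = −(3/4) ln(1 − 4p/3) = −0.75 ln(1 − 0.740903) = −0.75 ln(0.259097)
  = −0.75 × (-1.350553) = 1.012915 substitutions/site.

1.013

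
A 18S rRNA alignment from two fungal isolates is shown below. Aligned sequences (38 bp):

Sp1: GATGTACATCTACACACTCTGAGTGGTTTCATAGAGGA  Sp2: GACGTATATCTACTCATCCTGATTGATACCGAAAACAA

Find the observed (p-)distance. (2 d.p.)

0.37

The sequences differ at 14 of 38 positions.
p = 14/38 = 0.368421… ≈ 0.37 (to 2 d.p.).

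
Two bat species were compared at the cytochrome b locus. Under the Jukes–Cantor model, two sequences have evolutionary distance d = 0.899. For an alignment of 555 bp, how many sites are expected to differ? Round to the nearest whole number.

Invert JC69: p = (3/4)(1 − e^(−4d/3)) = 0.75 × (1 − e^(-1.198667)) = 0.75 × (1 − 0.301596) = 0.523803.
Expected differing sites = pL ≈ 0.523803 × 555 = 290.710665 ≈ 291.

291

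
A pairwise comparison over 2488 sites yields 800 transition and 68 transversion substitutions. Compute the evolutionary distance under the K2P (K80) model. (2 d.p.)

0.57

P = 800/2488 ≈ 0.321543 and Q = 68/2488 ≈ 0.027331.
Under the Kimura two-parameter model, d = −½ ln(1 − 2P − Q) − ¼ ln(1 − 2Q).
1 − 2P − Q = 0.329583, giving −½ ln(0.329583) = 0.554964.
1 − 2Q = 0.945338, giving −¼ ln(0.945338) = 0.014053.
d = 0.554964 + 0.014053 = 0.569017.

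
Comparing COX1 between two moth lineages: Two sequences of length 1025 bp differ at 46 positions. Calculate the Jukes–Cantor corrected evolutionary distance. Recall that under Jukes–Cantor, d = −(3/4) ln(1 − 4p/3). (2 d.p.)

0.05

p = 46/1025 ≈ 0.044878.
d = −(3/4) ln(1 − 4p/3) = −0.75 ln(1 − 0.059837) = −0.75 ln(0.940163)
  = −0.75 × (-0.061702) = 0.046277 substitutions/site.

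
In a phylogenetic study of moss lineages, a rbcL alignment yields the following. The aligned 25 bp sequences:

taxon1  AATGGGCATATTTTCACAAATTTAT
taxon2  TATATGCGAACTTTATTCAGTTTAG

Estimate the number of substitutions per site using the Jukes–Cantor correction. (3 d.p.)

The sequences differ at 12 of 25 sites, so p = 12/25 = 0.48.
d = −(3/4) ln(1 − 4p/3) = −0.75 ln(1 − 0.64) = −0.75 ln(0.36)
  = −0.75 × (-1.021651) = 0.766238 substitutions/site.

0.766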